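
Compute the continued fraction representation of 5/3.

Run the Euclidean algorithm on 5 and 3; the successive quotients are the partial quotients a_0, a_1, ... (each step inverts the fractional part left over by the previous one):
  5 = 1*3 + 2, so a_0 = 1.
  3 = 1*2 + 1, so a_1 = 1.
  2 = 2*1 + 0, so a_2 = 2.
The remainder reaches 0 after 3 divisions, so the expansion has 3 partial quotients, read off in order.

[1; 1, 2]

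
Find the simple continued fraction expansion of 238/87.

[2; 1, 2, 1, 3, 1, 1, 2]

Run the Euclidean algorithm on 238 and 87; the successive quotients are the partial quotients a_0, a_1, ... (each step inverts the fractional part left over by the previous one):
  238 = 2*87 + 64, so a_0 = 2.
  87 = 1*64 + 23, so a_1 = 1.
  64 = 2*23 + 18, so a_2 = 2.
  23 = 1*18 + 5, so a_3 = 1.
  18 = 3*5 + 3, so a_4 = 3.
  5 = 1*3 + 2, so a_5 = 1.
  3 = 1*2 + 1, so a_6 = 1.
  2 = 2*1 + 0, so a_7 = 2.
The remainder reaches 0 after 8 divisions, so the expansion has 8 partial quotients, read off in order.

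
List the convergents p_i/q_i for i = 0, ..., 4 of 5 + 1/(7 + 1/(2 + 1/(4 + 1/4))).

5/1, 36/7, 77/15, 344/67, 1453/283

Using the convergent recurrence p_i = a_i*p_{i-1} + p_{i-2}, q_i = a_i*q_{i-1} + q_{i-2} with p_{-2}=0, p_{-1}=1, q_{-2}=1, q_{-1}=0:
  i=0: a_0=5, p_0 = 5*1 + 0 = 5, q_0 = 5*0 + 1 = 1.
  i=1: a_1=7, p_1 = 7*5 + 1 = 36, q_1 = 7*1 + 0 = 7.
  i=2: a_2=2, p_2 = 2*36 + 5 = 77, q_2 = 2*7 + 1 = 15.
  i=3: a_3=4, p_3 = 4*77 + 36 = 344, q_3 = 4*15 + 7 = 67.
  i=4: a_4=4, p_4 = 4*344 + 77 = 1453, q_4 = 4*67 + 15 = 283.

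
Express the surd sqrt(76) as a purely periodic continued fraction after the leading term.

[8; (1, 2, 1, 1, 5, 4, 5, 1, 1, 2, 1, 16)]

Write x_i = (sqrt(76) + m_i)/d_i with (m_0, d_0) = (0, 1). a_0 = floor(sqrt(76)) = 8, since 8^2 = 64 <= 76 < 81 = 9^2.
Iterate m_{i+1} = d_i*a_i - m_i, d_{i+1} = (76 - m_{i+1}^2)/d_i, a_{i+1} = floor((a_0 + m_{i+1})/d_{i+1}):
  m_1 = 1*8 - 0 = 8, d_1 = (76 - 8^2)/1 = 12/1 = 12, a_1 = floor((8 + 8)/12) = 1.
  m_2 = 12*1 - 8 = 4, d_2 = (76 - 4^2)/12 = 60/12 = 5, a_2 = floor((8 + 4)/5) = 2.
  m_3 = 5*2 - 4 = 6, d_3 = (76 - 6^2)/5 = 40/5 = 8, a_3 = floor((8 + 6)/8) = 1.
  m_4 = 8*1 - 6 = 2, d_4 = (76 - 2^2)/8 = 72/8 = 9, a_4 = floor((8 + 2)/9) = 1.
  m_5 = 9*1 - 2 = 7, d_5 = (76 - 7^2)/9 = 27/9 = 3, a_5 = floor((8 + 7)/3) = 5.
  m_6 = 3*5 - 7 = 8, d_6 = (76 - 8^2)/3 = 12/3 = 4, a_6 = floor((8 + 8)/4) = 4.
  m_7 = 4*4 - 8 = 8, d_7 = (76 - 8^2)/4 = 12/4 = 3, a_7 = floor((8 + 8)/3) = 5.
  m_8 = 3*5 - 8 = 7, d_8 = (76 - 7^2)/3 = 27/3 = 9, a_8 = floor((8 + 7)/9) = 1.
  m_9 = 9*1 - 7 = 2, d_9 = (76 - 2^2)/9 = 72/9 = 8, a_9 = floor((8 + 2)/8) = 1.
  m_10 = 8*1 - 2 = 6, d_10 = (76 - 6^2)/8 = 40/8 = 5, a_10 = floor((8 + 6)/5) = 2.
  m_11 = 5*2 - 6 = 4, d_11 = (76 - 4^2)/5 = 60/5 = 12, a_11 = floor((8 + 4)/12) = 1.
  m_12 = 12*1 - 4 = 8, d_12 = (76 - 8^2)/12 = 12/12 = 1, a_12 = floor((8 + 8)/1) = 16.
  m_13 = 1*16 - 8 = 8, d_13 = (76 - 8^2)/1 = 12/1 = 12: (m_13, d_13) = (m_1, d_1) = (8, 12), so from here the quotients repeat a_1, ..., a_12; the period length is 12.
Hence the expansion of sqrt(76) is a_0 = 8 followed by the repeating block 1, 2, 1, 1, 5, 4, 5, 1, 1, 2, 1, 16 (period 12).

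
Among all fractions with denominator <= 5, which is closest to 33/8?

21/5

Expand x = 33/8 as a continued fraction with the Euclidean algorithm:
  33 = 4*8 + 1, so a_0 = 4.
  8 = 8*1 + 0, so a_1 = 8.
so x = [4; 8].
Convergents (p_i = a_i*p_{i-1} + p_{i-2}, q_i = a_i*q_{i-1} + q_{i-2} with p_{-2}=0, p_{-1}=1, q_{-2}=1, q_{-1}=0), until the denominator exceeds 5:
  i=0: a_0=4, p_0 = 4*1 + 0 = 4, q_0 = 4*0 + 1 = 1.
  i=1: a_1=8, p_1 = 8*4 + 1 = 33, q_1 = 8*1 + 0 = 8.
q_1 = 8 > 5, so the last convergent with denominator <= 5 is p_0/q_0 = 4/1.
The closest fraction with denominator <= 5 is either p_0/q_0 or the intermediate fraction (k*p_0 + p_{-1})/(k*q_0 + q_{-1}) with the largest k >= 1 whose denominator stays <= 5; these approach x as k grows, and every other convergent or intermediate fraction in range is farther away.
Largest k: floor((5 - q_{-1})/q_0) = floor((5 - 0)/1) = 5 (using the seeds p_{-1} = 1, q_{-1} = 0).
That gives (5*4 + 1)/(5*1 + 0) = 21/5.
Compare the errors: |x - 4/1| = |33*1 - 4*8|/(8*1) = 1/8, and |x - 21/5| = |33*5 - 21*8|/(8*5) = 3/40.
Cross-multiplying, 3*8 = 24 < 40 = 1*40, so 3/40 is smaller: the intermediate fraction 21/5 is closer to x than 4/1.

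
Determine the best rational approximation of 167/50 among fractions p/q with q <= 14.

Expand x = 167/50 as a continued fraction with the Euclidean algorithm:
  167 = 3*50 + 17, so a_0 = 3.
  50 = 2*17 + 16, so a_1 = 2.
  17 = 1*16 + 1, so a_2 = 1.
  16 = 16*1 + 0, so a_3 = 16.
so x = [3; 2, 1, 16].
Convergents (p_i = a_i*p_{i-1} + p_{i-2}, q_i = a_i*q_{i-1} + q_{i-2} with p_{-2}=0, p_{-1}=1, q_{-2}=1, q_{-1}=0), until the denominator exceeds 14:
  i=0: a_0=3, p_0 = 3*1 + 0 = 3, q_0 = 3*0 + 1 = 1.
  i=1: a_1=2, p_1 = 2*3 + 1 = 7, q_1 = 2*1 + 0 = 2.
  i=2: a_2=1, p_2 = 1*7 + 3 = 10, q_2 = 1*2 + 1 = 3.
  i=3: a_3=16, p_3 = 16*10 + 7 = 167, q_3 = 16*3 + 2 = 50.
q_3 = 50 > 14, so the last convergent with denominator <= 14 is p_2/q_2 = 10/3.
The closest fraction with denominator <= 14 is either p_2/q_2 or the intermediate fraction (k*p_2 + p_1)/(k*q_2 + q_1) with the largest k >= 1 whose denominator stays <= 14; these approach x as k grows, and every other convergent or intermediate fraction in range is farther away.
Largest k: floor((14 - q_1)/q_2) = floor((14 - 2)/3) = 4.
That gives (4*10 + 7)/(4*3 + 2) = 47/14.
Compare the errors: |x - 10/3| = |167*3 - 10*50|/(50*3) = 1/150, and |x - 47/14| = |167*14 - 47*50|/(50*14) = 12/700.
Cross-multiplying, 1*700 = 700 < 1800 = 12*150, so 1/150 is smaller: the convergent 10/3 is closer to x than 47/14.

10/3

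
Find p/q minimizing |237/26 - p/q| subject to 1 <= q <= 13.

82/9

Expand x = 237/26 as a continued fraction with the Euclidean algorithm:
  237 = 9*26 + 3, so a_0 = 9.
  26 = 8*3 + 2, so a_1 = 8.
  3 = 1*2 + 1, so a_2 = 1.
  2 = 2*1 + 0, so a_3 = 2.
so x = [9; 8, 1, 2].
Convergents (p_i = a_i*p_{i-1} + p_{i-2}, q_i = a_i*q_{i-1} + q_{i-2} with p_{-2}=0, p_{-1}=1, q_{-2}=1, q_{-1}=0), until the denominator exceeds 13:
  i=0: a_0=9, p_0 = 9*1 + 0 = 9, q_0 = 9*0 + 1 = 1.
  i=1: a_1=8, p_1 = 8*9 + 1 = 73, q_1 = 8*1 + 0 = 8.
  i=2: a_2=1, p_2 = 1*73 + 9 = 82, q_2 = 1*8 + 1 = 9.
  i=3: a_3=2, p_3 = 2*82 + 73 = 237, q_3 = 2*9 + 8 = 26.
q_3 = 26 > 13, so the last convergent with denominator <= 13 is p_2/q_2 = 82/9.
The closest fraction with denominator <= 13 is either p_2/q_2 or the intermediate fraction (k*p_2 + p_1)/(k*q_2 + q_1) with the largest k >= 1 whose denominator stays <= 13; these approach x as k grows, and every other convergent or intermediate fraction in range is farther away.
Largest k: floor((13 - q_1)/q_2) = floor((13 - 8)/9) = 0.
Since k = 0, no intermediate fraction beyond p_2/q_2 has denominator <= 13, so the convergent 82/9 is the closest (its error is |237*9 - 82*26|/(26*9) = 1/234).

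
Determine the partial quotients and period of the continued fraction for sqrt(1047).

Write x_i = (sqrt(1047) + m_i)/d_i with (m_0, d_0) = (0, 1). a_0 = floor(sqrt(1047)) = 32, since 32^2 = 1024 <= 1047 < 1089 = 33^2.
Iterate m_{i+1} = d_i*a_i - m_i, d_{i+1} = (1047 - m_{i+1}^2)/d_i, a_{i+1} = floor((a_0 + m_{i+1})/d_{i+1}):
  m_1 = 1*32 - 0 = 32, d_1 = (1047 - 32^2)/1 = 23/1 = 23, a_1 = floor((32 + 32)/23) = 2.
  m_2 = 23*2 - 32 = 14, d_2 = (1047 - 14^2)/23 = 851/23 = 37, a_2 = floor((32 + 14)/37) = 1.
  m_3 = 37*1 - 14 = 23, d_3 = (1047 - 23^2)/37 = 518/37 = 14, a_3 = floor((32 + 23)/14) = 3.
  m_4 = 14*3 - 23 = 19, d_4 = (1047 - 19^2)/14 = 686/14 = 49, a_4 = floor((32 + 19)/49) = 1.
  m_5 = 49*1 - 19 = 30, d_5 = (1047 - 30^2)/49 = 147/49 = 3, a_5 = floor((32 + 30)/3) = 20.
  m_6 = 3*20 - 30 = 30, d_6 = (1047 - 30^2)/3 = 147/3 = 49, a_6 = floor((32 + 30)/49) = 1.
  m_7 = 49*1 - 30 = 19, d_7 = (1047 - 19^2)/49 = 686/49 = 14, a_7 = floor((32 + 19)/14) = 3.
  m_8 = 14*3 - 19 = 23, d_8 = (1047 - 23^2)/14 = 518/14 = 37, a_8 = floor((32 + 23)/37) = 1.
  m_9 = 37*1 - 23 = 14, d_9 = (1047 - 14^2)/37 = 851/37 = 23, a_9 = floor((32 + 14)/23) = 2.
  m_10 = 23*2 - 14 = 32, d_10 = (1047 - 32^2)/23 = 23/23 = 1, a_10 = floor((32 + 32)/1) = 64.
  m_11 = 1*64 - 32 = 32, d_11 = (1047 - 32^2)/1 = 23/1 = 23: (m_11, d_11) = (m_1, d_1) = (32, 23), so from here the quotients repeat a_1, ..., a_10; the period length is 10.
Hence the expansion of sqrt(1047) is a_0 = 32 followed by the repeating block 2, 1, 3, 1, 20, 1, 3, 1, 2, 64 (period 10).

[32; (2, 1, 3, 1, 20, 1, 3, 1, 2, 64)]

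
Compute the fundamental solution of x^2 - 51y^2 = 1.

First expand sqrt(51) as a continued fraction. With x_i = (sqrt(51) + m_i)/d_i and (m_0, d_0) = (0, 1): a_0 = floor(sqrt(51)) = 7, since 7^2 = 49 <= 51 < 64 = 8^2.
Iterate m_{i+1} = d_i*a_i - m_i, d_{i+1} = (51 - m_{i+1}^2)/d_i, a_{i+1} = floor((a_0 + m_{i+1})/d_{i+1}):
  m_1 = 1*7 - 0 = 7, d_1 = (51 - 7^2)/1 = 2/1 = 2, a_1 = floor((7 + 7)/2) = 7.
  m_2 = 2*7 - 7 = 7, d_2 = (51 - 7^2)/2 = 2/2 = 1, a_2 = floor((7 + 7)/1) = 14.
  m_3 = 1*14 - 7 = 7, d_3 = (51 - 7^2)/1 = 2/1 = 2: (m_3, d_3) = (m_1, d_1) = (7, 2), so from here the quotients repeat a_1, a_2; the period length is 2.
So sqrt(51) = [7; (7, 14)] with period length k = 2.
k is even, so the fundamental solution of x^2 - 51y^2 = 1 is (p_{k-1}, q_{k-1}) = (p_1, q_1); compute convergents through index 1.
Convergents (p_i = a_i*p_{i-1} + p_{i-2}, q_i = a_i*q_{i-1} + q_{i-2} with p_{-2}=0, p_{-1}=1, q_{-2}=1, q_{-1}=0):
  i=0: a_0=7, p_0 = 7*1 + 0 = 7, q_0 = 7*0 + 1 = 1.
  i=1: a_1=7, p_1 = 7*7 + 1 = 50, q_1 = 7*1 + 0 = 7.
Check: 50^2 - 51*7^2 = 2500 - 2499 = 1, so (x, y) = (50, 7) solves the equation, and by the theorem it is the least positive solution.

(x, y) = (50, 7)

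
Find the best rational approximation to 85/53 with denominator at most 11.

Expand x = 85/53 as a continued fraction with the Euclidean algorithm:
  85 = 1*53 + 32, so a_0 = 1.
  53 = 1*32 + 21, so a_1 = 1.
  32 = 1*21 + 11, so a_2 = 1.
  21 = 1*11 + 10, so a_3 = 1.
  11 = 1*10 + 1, so a_4 = 1.
  10 = 10*1 + 0, so a_5 = 10.
so x = [1; 1, 1, 1, 1, 10].
Convergents (p_i = a_i*p_{i-1} + p_{i-2}, q_i = a_i*q_{i-1} + q_{i-2} with p_{-2}=0, p_{-1}=1, q_{-2}=1, q_{-1}=0), until the denominator exceeds 11:
  i=0: a_0=1, p_0 = 1*1 + 0 = 1, q_0 = 1*0 + 1 = 1.
  i=1: a_1=1, p_1 = 1*1 + 1 = 2, q_1 = 1*1 + 0 = 1.
  i=2: a_2=1, p_2 = 1*2 + 1 = 3, q_2 = 1*1 + 1 = 2.
  i=3: a_3=1, p_3 = 1*3 + 2 = 5, q_3 = 1*2 + 1 = 3.
  i=4: a_4=1, p_4 = 1*5 + 3 = 8, q_4 = 1*3 + 2 = 5.
  i=5: a_5=10, p_5 = 10*8 + 5 = 85, q_5 = 10*5 + 3 = 53.
q_5 = 53 > 11, so the last convergent with denominator <= 11 is p_4/q_4 = 8/5.
The closest fraction with denominator <= 11 is either p_4/q_4 or the intermediate fraction (k*p_4 + p_3)/(k*q_4 + q_3) with the largest k >= 1 whose denominator stays <= 11; these approach x as k grows, and every other convergent or intermediate fraction in range is farther away.
Largest k: floor((11 - q_3)/q_4) = floor((11 - 3)/5) = 1.
That gives (1*8 + 5)/(1*5 + 3) = 13/8.
Compare the errors: |x - 8/5| = |85*5 - 8*53|/(53*5) = 1/265, and |x - 13/8| = |85*8 - 13*53|/(53*8) = 9/424.
Cross-multiplying, 1*424 = 424 < 2385 = 9*265, so 1/265 is smaller: the convergent 8/5 is closer to x than 13/8.

8/5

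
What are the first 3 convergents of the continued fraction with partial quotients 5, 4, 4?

5/1, 21/4, 89/17

Using the convergent recurrence p_i = a_i*p_{i-1} + p_{i-2}, q_i = a_i*q_{i-1} + q_{i-2} with p_{-2}=0, p_{-1}=1, q_{-2}=1, q_{-1}=0:
  i=0: a_0=5, p_0 = 5*1 + 0 = 5, q_0 = 5*0 + 1 = 1.
  i=1: a_1=4, p_1 = 4*5 + 1 = 21, q_1 = 4*1 + 0 = 4.
  i=2: a_2=4, p_2 = 4*21 + 5 = 89, q_2 = 4*4 + 1 = 17.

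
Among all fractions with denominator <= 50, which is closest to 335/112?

3/1

Expand x = 335/112 as a continued fraction with the Euclidean algorithm:
  335 = 2*112 + 111, so a_0 = 2.
  112 = 1*111 + 1, so a_1 = 1.
  111 = 111*1 + 0, so a_2 = 111.
so x = [2; 1, 111].
Convergents (p_i = a_i*p_{i-1} + p_{i-2}, q_i = a_i*q_{i-1} + q_{i-2} with p_{-2}=0, p_{-1}=1, q_{-2}=1, q_{-1}=0), until the denominator exceeds 50:
  i=0: a_0=2, p_0 = 2*1 + 0 = 2, q_0 = 2*0 + 1 = 1.
  i=1: a_1=1, p_1 = 1*2 + 1 = 3, q_1 = 1*1 + 0 = 1.
  i=2: a_2=111, p_2 = 111*3 + 2 = 335, q_2 = 111*1 + 1 = 112.
q_2 = 112 > 50, so the last convergent with denominator <= 50 is p_1/q_1 = 3/1.
The closest fraction with denominator <= 50 is either p_1/q_1 or the intermediate fraction (k*p_1 + p_0)/(k*q_1 + q_0) with the largest k >= 1 whose denominator stays <= 50; these approach x as k grows, and every other convergent or intermediate fraction in range is farther away.
Largest k: floor((50 - q_0)/q_1) = floor((50 - 1)/1) = 49.
That gives (49*3 + 2)/(49*1 + 1) = 149/50.
Compare the errors: |x - 3/1| = |335*1 - 3*112|/(112*1) = 1/112, and |x - 149/50| = |335*50 - 149*112|/(112*50) = 62/5600.
Cross-multiplying, 1*5600 = 5600 < 6944 = 62*112, so 1/112 is smaller: the convergent 3/1 is closer to x than 149/50.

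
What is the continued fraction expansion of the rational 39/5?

[7; 1, 4]

Run the Euclidean algorithm on 39 and 5; the successive quotients are the partial quotients a_0, a_1, ... (each step inverts the fractional part left over by the previous one):
  39 = 7*5 + 4, so a_0 = 7.
  5 = 1*4 + 1, so a_1 = 1.
  4 = 4*1 + 0, so a_2 = 4.
The remainder reaches 0 after 3 divisions, so the expansion has 3 partial quotients, read off in order.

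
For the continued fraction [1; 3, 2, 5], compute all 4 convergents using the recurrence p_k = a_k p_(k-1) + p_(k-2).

1/1, 4/3, 9/7, 49/38

Using the convergent recurrence p_i = a_i*p_{i-1} + p_{i-2}, q_i = a_i*q_{i-1} + q_{i-2} with p_{-2}=0, p_{-1}=1, q_{-2}=1, q_{-1}=0:
  i=0: a_0=1, p_0 = 1*1 + 0 = 1, q_0 = 1*0 + 1 = 1.
  i=1: a_1=3, p_1 = 3*1 + 1 = 4, q_1 = 3*1 + 0 = 3.
  i=2: a_2=2, p_2 = 2*4 + 1 = 9, q_2 = 2*3 + 1 = 7.
  i=3: a_3=5, p_3 = 5*9 + 4 = 49, q_3 = 5*7 + 3 = 38.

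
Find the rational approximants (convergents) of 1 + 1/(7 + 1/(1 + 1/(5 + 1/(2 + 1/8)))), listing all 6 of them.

Using the convergent recurrence p_i = a_i*p_{i-1} + p_{i-2}, q_i = a_i*q_{i-1} + q_{i-2} with p_{-2}=0, p_{-1}=1, q_{-2}=1, q_{-1}=0:
  i=0: a_0=1, p_0 = 1*1 + 0 = 1, q_0 = 1*0 + 1 = 1.
  i=1: a_1=7, p_1 = 7*1 + 1 = 8, q_1 = 7*1 + 0 = 7.
  i=2: a_2=1, p_2 = 1*8 + 1 = 9, q_2 = 1*7 + 1 = 8.
  i=3: a_3=5, p_3 = 5*9 + 8 = 53, q_3 = 5*8 + 7 = 47.
  i=4: a_4=2, p_4 = 2*53 + 9 = 115, q_4 = 2*47 + 8 = 102.
  i=5: a_5=8, p_5 = 8*115 + 53 = 973, q_5 = 8*102 + 47 = 863.

1/1, 8/7, 9/8, 53/47, 115/102, 973/863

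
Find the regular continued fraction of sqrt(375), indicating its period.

Write x_i = (sqrt(375) + m_i)/d_i with (m_0, d_0) = (0, 1). a_0 = floor(sqrt(375)) = 19, since 19^2 = 361 <= 375 < 400 = 20^2.
Iterate m_{i+1} = d_i*a_i - m_i, d_{i+1} = (375 - m_{i+1}^2)/d_i, a_{i+1} = floor((a_0 + m_{i+1})/d_{i+1}):
  m_1 = 1*19 - 0 = 19, d_1 = (375 - 19^2)/1 = 14/1 = 14, a_1 = floor((19 + 19)/14) = 2.
  m_2 = 14*2 - 19 = 9, d_2 = (375 - 9^2)/14 = 294/14 = 21, a_2 = floor((19 + 9)/21) = 1.
  m_3 = 21*1 - 9 = 12, d_3 = (375 - 12^2)/21 = 231/21 = 11, a_3 = floor((19 + 12)/11) = 2.
  m_4 = 11*2 - 12 = 10, d_4 = (375 - 10^2)/11 = 275/11 = 25, a_4 = floor((19 + 10)/25) = 1.
  m_5 = 25*1 - 10 = 15, d_5 = (375 - 15^2)/25 = 150/25 = 6, a_5 = floor((19 + 15)/6) = 5.
  m_6 = 6*5 - 15 = 15, d_6 = (375 - 15^2)/6 = 150/6 = 25, a_6 = floor((19 + 15)/25) = 1.
  m_7 = 25*1 - 15 = 10, d_7 = (375 - 10^2)/25 = 275/25 = 11, a_7 = floor((19 + 10)/11) = 2.
  m_8 = 11*2 - 10 = 12, d_8 = (375 - 12^2)/11 = 231/11 = 21, a_8 = floor((19 + 12)/21) = 1.
  m_9 = 21*1 - 12 = 9, d_9 = (375 - 9^2)/21 = 294/21 = 14, a_9 = floor((19 + 9)/14) = 2.
  m_10 = 14*2 - 9 = 19, d_10 = (375 - 19^2)/14 = 14/14 = 1, a_10 = floor((19 + 19)/1) = 38.
  m_11 = 1*38 - 19 = 19, d_11 = (375 - 19^2)/1 = 14/1 = 14: (m_11, d_11) = (m_1, d_1) = (19, 14), so from here the quotients repeat a_1, ..., a_10; the period length is 10.
Hence the expansion of sqrt(375) is a_0 = 19 followed by the repeating block 2, 1, 2, 1, 5, 1, 2, 1, 2, 38 (period 10).

[19; (2, 1, 2, 1, 5, 1, 2, 1, 2, 38)]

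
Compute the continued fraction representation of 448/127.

[3; 1, 1, 8, 1, 1, 3]

Run the Euclidean algorithm on 448 and 127; the successive quotients are the partial quotients a_0, a_1, ... (each step inverts the fractional part left over by the previous one):
  448 = 3*127 + 67, so a_0 = 3.
  127 = 1*67 + 60, so a_1 = 1.
  67 = 1*60 + 7, so a_2 = 1.
  60 = 8*7 + 4, so a_3 = 8.
  7 = 1*4 + 3, so a_4 = 1.
  4 = 1*3 + 1, so a_5 = 1.
  3 = 3*1 + 0, so a_6 = 3.
The remainder reaches 0 after 7 divisions, so the expansion has 7 partial quotients, read off in order.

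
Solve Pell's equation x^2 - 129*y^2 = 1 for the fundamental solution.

(x, y) = (16855, 1484)

First expand sqrt(129) as a continued fraction. With x_i = (sqrt(129) + m_i)/d_i and (m_0, d_0) = (0, 1): a_0 = floor(sqrt(129)) = 11, since 11^2 = 121 <= 129 < 144 = 12^2.
Iterate m_{i+1} = d_i*a_i - m_i, d_{i+1} = (129 - m_{i+1}^2)/d_i, a_{i+1} = floor((a_0 + m_{i+1})/d_{i+1}):
  m_1 = 1*11 - 0 = 11, d_1 = (129 - 11^2)/1 = 8/1 = 8, a_1 = floor((11 + 11)/8) = 2.
  m_2 = 8*2 - 11 = 5, d_2 = (129 - 5^2)/8 = 104/8 = 13, a_2 = floor((11 + 5)/13) = 1.
  m_3 = 13*1 - 5 = 8, d_3 = (129 - 8^2)/13 = 65/13 = 5, a_3 = floor((11 + 8)/5) = 3.
  m_4 = 5*3 - 8 = 7, d_4 = (129 - 7^2)/5 = 80/5 = 16, a_4 = floor((11 + 7)/16) = 1.
  m_5 = 16*1 - 7 = 9, d_5 = (129 - 9^2)/16 = 48/16 = 3, a_5 = floor((11 + 9)/3) = 6.
  m_6 = 3*6 - 9 = 9, d_6 = (129 - 9^2)/3 = 48/3 = 16, a_6 = floor((11 + 9)/16) = 1.
  m_7 = 16*1 - 9 = 7, d_7 = (129 - 7^2)/16 = 80/16 = 5, a_7 = floor((11 + 7)/5) = 3.
  m_8 = 5*3 - 7 = 8, d_8 = (129 - 8^2)/5 = 65/5 = 13, a_8 = floor((11 + 8)/13) = 1.
  m_9 = 13*1 - 8 = 5, d_9 = (129 - 5^2)/13 = 104/13 = 8, a_9 = floor((11 + 5)/8) = 2.
  m_10 = 8*2 - 5 = 11, d_10 = (129 - 11^2)/8 = 8/8 = 1, a_10 = floor((11 + 11)/1) = 22.
  m_11 = 1*22 - 11 = 11, d_11 = (129 - 11^2)/1 = 8/1 = 8: (m_11, d_11) = (m_1, d_1) = (11, 8), so from here the quotients repeat a_1, ..., a_10; the period length is 10.
So sqrt(129) = [11; (2, 1, 3, 1, 6, 1, 3, 1, 2, 22)] with period length k = 10.
k is even, so the fundamental solution of x^2 - 129y^2 = 1 is (p_{k-1}, q_{k-1}) = (p_9, q_9); compute convergents through index 9.
Convergents (p_i = a_i*p_{i-1} + p_{i-2}, q_i = a_i*q_{i-1} + q_{i-2} with p_{-2}=0, p_{-1}=1, q_{-2}=1, q_{-1}=0):
  i=0: a_0=11, p_0 = 11*1 + 0 = 11, q_0 = 11*0 + 1 = 1.
  i=1: a_1=2, p_1 = 2*11 + 1 = 23, q_1 = 2*1 + 0 = 2.
  i=2: a_2=1, p_2 = 1*23 + 11 = 34, q_2 = 1*2 + 1 = 3.
  i=3: a_3=3, p_3 = 3*34 + 23 = 125, q_3 = 3*3 + 2 = 11.
  i=4: a_4=1, p_4 = 1*125 + 34 = 159, q_4 = 1*11 + 3 = 14.
  i=5: a_5=6, p_5 = 6*159 + 125 = 1079, q_5 = 6*14 + 11 = 95.
  i=6: a_6=1, p_6 = 1*1079 + 159 = 1238, q_6 = 1*95 + 14 = 109.
  i=7: a_7=3, p_7 = 3*1238 + 1079 = 4793, q_7 = 3*109 + 95 = 422.
  i=8: a_8=1, p_8 = 1*4793 + 1238 = 6031, q_8 = 1*422 + 109 = 531.
  i=9: a_9=2, p_9 = 2*6031 + 4793 = 16855, q_9 = 2*531 + 422 = 1484.
Check: 16855^2 - 129*1484^2 = 284091025 - 284091024 = 1, so (x, y) = (16855, 1484) solves the equation, and by the theorem it is the least positive solution.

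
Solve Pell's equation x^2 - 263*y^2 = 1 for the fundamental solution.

First expand sqrt(263) as a continued fraction. With x_i = (sqrt(263) + m_i)/d_i and (m_0, d_0) = (0, 1): a_0 = floor(sqrt(263)) = 16, since 16^2 = 256 <= 263 < 289 = 17^2.
Iterate m_{i+1} = d_i*a_i - m_i, d_{i+1} = (263 - m_{i+1}^2)/d_i, a_{i+1} = floor((a_0 + m_{i+1})/d_{i+1}):
  m_1 = 1*16 - 0 = 16, d_1 = (263 - 16^2)/1 = 7/1 = 7, a_1 = floor((16 + 16)/7) = 4.
  m_2 = 7*4 - 16 = 12, d_2 = (263 - 12^2)/7 = 119/7 = 17, a_2 = floor((16 + 12)/17) = 1.
  m_3 = 17*1 - 12 = 5, d_3 = (263 - 5^2)/17 = 238/17 = 14, a_3 = floor((16 + 5)/14) = 1.
  m_4 = 14*1 - 5 = 9, d_4 = (263 - 9^2)/14 = 182/14 = 13, a_4 = floor((16 + 9)/13) = 1.
  m_5 = 13*1 - 9 = 4, d_5 = (263 - 4^2)/13 = 247/13 = 19, a_5 = floor((16 + 4)/19) = 1.
  m_6 = 19*1 - 4 = 15, d_6 = (263 - 15^2)/19 = 38/19 = 2, a_6 = floor((16 + 15)/2) = 15.
  m_7 = 2*15 - 15 = 15, d_7 = (263 - 15^2)/2 = 38/2 = 19, a_7 = floor((16 + 15)/19) = 1.
  m_8 = 19*1 - 15 = 4, d_8 = (263 - 4^2)/19 = 247/19 = 13, a_8 = floor((16 + 4)/13) = 1.
  m_9 = 13*1 - 4 = 9, d_9 = (263 - 9^2)/13 = 182/13 = 14, a_9 = floor((16 + 9)/14) = 1.
  m_10 = 14*1 - 9 = 5, d_10 = (263 - 5^2)/14 = 238/14 = 17, a_10 = floor((16 + 5)/17) = 1.
  m_11 = 17*1 - 5 = 12, d_11 = (263 - 12^2)/17 = 119/17 = 7, a_11 = floor((16 + 12)/7) = 4.
  m_12 = 7*4 - 12 = 16, d_12 = (263 - 16^2)/7 = 7/7 = 1, a_12 = floor((16 + 16)/1) = 32.
  m_13 = 1*32 - 16 = 16, d_13 = (263 - 16^2)/1 = 7/1 = 7: (m_13, d_13) = (m_1, d_1) = (16, 7), so from here the quotients repeat a_1, ..., a_12; the period length is 12.
So sqrt(263) = [16; (4, 1, 1, 1, 1, 15, 1, 1, 1, 1, 4, 32)] with period length k = 12.
k is even, so the fundamental solution of x^2 - 263y^2 = 1 is (p_{k-1}, q_{k-1}) = (p_11, q_11); compute convergents through index 11.
Convergents (p_i = a_i*p_{i-1} + p_{i-2}, q_i = a_i*q_{i-1} + q_{i-2} with p_{-2}=0, p_{-1}=1, q_{-2}=1, q_{-1}=0):
  i=0: a_0=16, p_0 = 16*1 + 0 = 16, q_0 = 16*0 + 1 = 1.
  i=1: a_1=4, p_1 = 4*16 + 1 = 65, q_1 = 4*1 + 0 = 4.
  i=2: a_2=1, p_2 = 1*65 + 16 = 81, q_2 = 1*4 + 1 = 5.
  i=3: a_3=1, p_3 = 1*81 + 65 = 146, q_3 = 1*5 + 4 = 9.
  i=4: a_4=1, p_4 = 1*146 + 81 = 227, q_4 = 1*9 + 5 = 14.
  i=5: a_5=1, p_5 = 1*227 + 146 = 373, q_5 = 1*14 + 9 = 23.
  i=6: a_6=15, p_6 = 15*373 + 227 = 5822, q_6 = 15*23 + 14 = 359.
  i=7: a_7=1, p_7 = 1*5822 + 373 = 6195, q_7 = 1*359 + 23 = 382.
  i=8: a_8=1, p_8 = 1*6195 + 5822 = 12017, q_8 = 1*382 + 359 = 741.
  i=9: a_9=1, p_9 = 1*12017 + 6195 = 18212, q_9 = 1*741 + 382 = 1123.
  i=10: a_10=1, p_10 = 1*18212 + 12017 = 30229, q_10 = 1*1123 + 741 = 1864.
  i=11: a_11=4, p_11 = 4*30229 + 18212 = 139128, q_11 = 4*1864 + 1123 = 8579.
Check: 139128^2 - 263*8579^2 = 19356600384 - 19356600383 = 1, so (x, y) = (139128, 8579) solves the equation, and by the theorem it is the least positive solution.

(x, y) = (139128, 8579)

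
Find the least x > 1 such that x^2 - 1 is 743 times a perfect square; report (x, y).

First expand sqrt(743) as a continued fraction. With x_i = (sqrt(743) + m_i)/d_i and (m_0, d_0) = (0, 1): a_0 = floor(sqrt(743)) = 27, since 27^2 = 729 <= 743 < 784 = 28^2.
Iterate m_{i+1} = d_i*a_i - m_i, d_{i+1} = (743 - m_{i+1}^2)/d_i, a_{i+1} = floor((a_0 + m_{i+1})/d_{i+1}):
  m_1 = 1*27 - 0 = 27, d_1 = (743 - 27^2)/1 = 14/1 = 14, a_1 = floor((27 + 27)/14) = 3.
  m_2 = 14*3 - 27 = 15, d_2 = (743 - 15^2)/14 = 518/14 = 37, a_2 = floor((27 + 15)/37) = 1.
  m_3 = 37*1 - 15 = 22, d_3 = (743 - 22^2)/37 = 259/37 = 7, a_3 = floor((27 + 22)/7) = 7.
  m_4 = 7*7 - 22 = 27, d_4 = (743 - 27^2)/7 = 14/7 = 2, a_4 = floor((27 + 27)/2) = 27.
  m_5 = 2*27 - 27 = 27, d_5 = (743 - 27^2)/2 = 14/2 = 7, a_5 = floor((27 + 27)/7) = 7.
  m_6 = 7*7 - 27 = 22, d_6 = (743 - 22^2)/7 = 259/7 = 37, a_6 = floor((27 + 22)/37) = 1.
  m_7 = 37*1 - 22 = 15, d_7 = (743 - 15^2)/37 = 518/37 = 14, a_7 = floor((27 + 15)/14) = 3.
  m_8 = 14*3 - 15 = 27, d_8 = (743 - 27^2)/14 = 14/14 = 1, a_8 = floor((27 + 27)/1) = 54.
  m_9 = 1*54 - 27 = 27, d_9 = (743 - 27^2)/1 = 14/1 = 14: (m_9, d_9) = (m_1, d_1) = (27, 14), so from here the quotients repeat a_1, ..., a_8; the period length is 8.
So sqrt(743) = [27; (3, 1, 7, 27, 7, 1, 3, 54)] with period length k = 8.
k is even, so the fundamental solution of x^2 - 743y^2 = 1 is (p_{k-1}, q_{k-1}) = (p_7, q_7); compute convergents through index 7.
Convergents (p_i = a_i*p_{i-1} + p_{i-2}, q_i = a_i*q_{i-1} + q_{i-2} with p_{-2}=0, p_{-1}=1, q_{-2}=1, q_{-1}=0):
  i=0: a_0=27, p_0 = 27*1 + 0 = 27, q_0 = 27*0 + 1 = 1.
  i=1: a_1=3, p_1 = 3*27 + 1 = 82, q_1 = 3*1 + 0 = 3.
  i=2: a_2=1, p_2 = 1*82 + 27 = 109, q_2 = 1*3 + 1 = 4.
  i=3: a_3=7, p_3 = 7*109 + 82 = 845, q_3 = 7*4 + 3 = 31.
  i=4: a_4=27, p_4 = 27*845 + 109 = 22924, q_4 = 27*31 + 4 = 841.
  i=5: a_5=7, p_5 = 7*22924 + 845 = 161313, q_5 = 7*841 + 31 = 5918.
  i=6: a_6=1, p_6 = 1*161313 + 22924 = 184237, q_6 = 1*5918 + 841 = 6759.
  i=7: a_7=3, p_7 = 3*184237 + 161313 = 714024, q_7 = 3*6759 + 5918 = 26195.
Check: 714024^2 - 743*26195^2 = 509830272576 - 509830272575 = 1, so (x, y) = (714024, 26195) solves the equation, and by the theorem it is the least positive solution.

(x, y) = (714024, 26195)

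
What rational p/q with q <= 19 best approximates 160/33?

63/13

Expand x = 160/33 as a continued fraction with the Euclidean algorithm:
  160 = 4*33 + 28, so a_0 = 4.
  33 = 1*28 + 5, so a_1 = 1.
  28 = 5*5 + 3, so a_2 = 5.
  5 = 1*3 + 2, so a_3 = 1.
  3 = 1*2 + 1, so a_4 = 1.
  2 = 2*1 + 0, so a_5 = 2.
so x = [4; 1, 5, 1, 1, 2].
Convergents (p_i = a_i*p_{i-1} + p_{i-2}, q_i = a_i*q_{i-1} + q_{i-2} with p_{-2}=0, p_{-1}=1, q_{-2}=1, q_{-1}=0), until the denominator exceeds 19:
  i=0: a_0=4, p_0 = 4*1 + 0 = 4, q_0 = 4*0 + 1 = 1.
  i=1: a_1=1, p_1 = 1*4 + 1 = 5, q_1 = 1*1 + 0 = 1.
  i=2: a_2=5, p_2 = 5*5 + 4 = 29, q_2 = 5*1 + 1 = 6.
  i=3: a_3=1, p_3 = 1*29 + 5 = 34, q_3 = 1*6 + 1 = 7.
  i=4: a_4=1, p_4 = 1*34 + 29 = 63, q_4 = 1*7 + 6 = 13.
  i=5: a_5=2, p_5 = 2*63 + 34 = 160, q_5 = 2*13 + 7 = 33.
q_5 = 33 > 19, so the last convergent with denominator <= 19 is p_4/q_4 = 63/13.
The closest fraction with denominator <= 19 is either p_4/q_4 or the intermediate fraction (k*p_4 + p_3)/(k*q_4 + q_3) with the largest k >= 1 whose denominator stays <= 19; these approach x as k grows, and every other convergent or intermediate fraction in range is farther away.
Largest k: floor((19 - q_3)/q_4) = floor((19 - 7)/13) = 0.
Since k = 0, no intermediate fraction beyond p_4/q_4 has denominator <= 19, so the convergent 63/13 is the closest (its error is |160*13 - 63*33|/(33*13) = 1/429).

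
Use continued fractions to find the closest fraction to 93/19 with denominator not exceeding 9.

Expand x = 93/19 as a continued fraction with the Euclidean algorithm:
  93 = 4*19 + 17, so a_0 = 4.
  19 = 1*17 + 2, so a_1 = 1.
  17 = 8*2 + 1, so a_2 = 8.
  2 = 2*1 + 0, so a_3 = 2.
so x = [4; 1, 8, 2].
Convergents (p_i = a_i*p_{i-1} + p_{i-2}, q_i = a_i*q_{i-1} + q_{i-2} with p_{-2}=0, p_{-1}=1, q_{-2}=1, q_{-1}=0), until the denominator exceeds 9:
  i=0: a_0=4, p_0 = 4*1 + 0 = 4, q_0 = 4*0 + 1 = 1.
  i=1: a_1=1, p_1 = 1*4 + 1 = 5, q_1 = 1*1 + 0 = 1.
  i=2: a_2=8, p_2 = 8*5 + 4 = 44, q_2 = 8*1 + 1 = 9.
  i=3: a_3=2, p_3 = 2*44 + 5 = 93, q_3 = 2*9 + 1 = 19.
q_3 = 19 > 9, so the last convergent with denominator <= 9 is p_2/q_2 = 44/9.
The closest fraction with denominator <= 9 is either p_2/q_2 or the intermediate fraction (k*p_2 + p_1)/(k*q_2 + q_1) with the largest k >= 1 whose denominator stays <= 9; these approach x as k grows, and every other convergent or intermediate fraction in range is farther away.
Largest k: floor((9 - q_1)/q_2) = floor((9 - 1)/9) = 0.
Since k = 0, no intermediate fraction beyond p_2/q_2 has denominator <= 9, so the convergent 44/9 is the closest (its error is |93*9 - 44*19|/(19*9) = 1/171).

44/9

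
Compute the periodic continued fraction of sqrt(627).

[25; (25, 50)]

Write x_i = (sqrt(627) + m_i)/d_i with (m_0, d_0) = (0, 1). a_0 = floor(sqrt(627)) = 25, since 25^2 = 625 <= 627 < 676 = 26^2.
Iterate m_{i+1} = d_i*a_i - m_i, d_{i+1} = (627 - m_{i+1}^2)/d_i, a_{i+1} = floor((a_0 + m_{i+1})/d_{i+1}):
  m_1 = 1*25 - 0 = 25, d_1 = (627 - 25^2)/1 = 2/1 = 2, a_1 = floor((25 + 25)/2) = 25.
  m_2 = 2*25 - 25 = 25, d_2 = (627 - 25^2)/2 = 2/2 = 1, a_2 = floor((25 + 25)/1) = 50.
  m_3 = 1*50 - 25 = 25, d_3 = (627 - 25^2)/1 = 2/1 = 2: (m_3, d_3) = (m_1, d_1) = (25, 2), so from here the quotients repeat a_1, a_2; the period length is 2.
Hence the expansion of sqrt(627) is a_0 = 25 followed by the repeating block 25, 50 (period 2).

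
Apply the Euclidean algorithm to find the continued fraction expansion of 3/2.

[1; 2]

Run the Euclidean algorithm on 3 and 2; the successive quotients are the partial quotients a_0, a_1, ... (each step inverts the fractional part left over by the previous one):
  3 = 1*2 + 1, so a_0 = 1.
  2 = 2*1 + 0, so a_1 = 2.
The remainder reaches 0 after 2 divisions, so the expansion has 2 partial quotients, read off in order.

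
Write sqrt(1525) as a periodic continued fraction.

Write x_i = (sqrt(1525) + m_i)/d_i with (m_0, d_0) = (0, 1). a_0 = floor(sqrt(1525)) = 39, since 39^2 = 1521 <= 1525 < 1600 = 40^2.
Iterate m_{i+1} = d_i*a_i - m_i, d_{i+1} = (1525 - m_{i+1}^2)/d_i, a_{i+1} = floor((a_0 + m_{i+1})/d_{i+1}):
  m_1 = 1*39 - 0 = 39, d_1 = (1525 - 39^2)/1 = 4/1 = 4, a_1 = floor((39 + 39)/4) = 19.
  m_2 = 4*19 - 39 = 37, d_2 = (1525 - 37^2)/4 = 156/4 = 39, a_2 = floor((39 + 37)/39) = 1.
  m_3 = 39*1 - 37 = 2, d_3 = (1525 - 2^2)/39 = 1521/39 = 39, a_3 = floor((39 + 2)/39) = 1.
  m_4 = 39*1 - 2 = 37, d_4 = (1525 - 37^2)/39 = 156/39 = 4, a_4 = floor((39 + 37)/4) = 19.
  m_5 = 4*19 - 37 = 39, d_5 = (1525 - 39^2)/4 = 4/4 = 1, a_5 = floor((39 + 39)/1) = 78.
  m_6 = 1*78 - 39 = 39, d_6 = (1525 - 39^2)/1 = 4/1 = 4: (m_6, d_6) = (m_1, d_1) = (39, 4), so from here the quotients repeat a_1, ..., a_5; the period length is 5.
Hence the expansion of sqrt(1525) is a_0 = 39 followed by the repeating block 19, 1, 1, 19, 78 (period 5).

[39; (19, 1, 1, 19, 78)]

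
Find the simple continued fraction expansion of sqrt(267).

[16; (2, 1, 15, 1, 2, 32)]

Write x_i = (sqrt(267) + m_i)/d_i with (m_0, d_0) = (0, 1). a_0 = floor(sqrt(267)) = 16, since 16^2 = 256 <= 267 < 289 = 17^2.
Iterate m_{i+1} = d_i*a_i - m_i, d_{i+1} = (267 - m_{i+1}^2)/d_i, a_{i+1} = floor((a_0 + m_{i+1})/d_{i+1}):
  m_1 = 1*16 - 0 = 16, d_1 = (267 - 16^2)/1 = 11/1 = 11, a_1 = floor((16 + 16)/11) = 2.
  m_2 = 11*2 - 16 = 6, d_2 = (267 - 6^2)/11 = 231/11 = 21, a_2 = floor((16 + 6)/21) = 1.
  m_3 = 21*1 - 6 = 15, d_3 = (267 - 15^2)/21 = 42/21 = 2, a_3 = floor((16 + 15)/2) = 15.
  m_4 = 2*15 - 15 = 15, d_4 = (267 - 15^2)/2 = 42/2 = 21, a_4 = floor((16 + 15)/21) = 1.
  m_5 = 21*1 - 15 = 6, d_5 = (267 - 6^2)/21 = 231/21 = 11, a_5 = floor((16 + 6)/11) = 2.
  m_6 = 11*2 - 6 = 16, d_6 = (267 - 16^2)/11 = 11/11 = 1, a_6 = floor((16 + 16)/1) = 32.
  m_7 = 1*32 - 16 = 16, d_7 = (267 - 16^2)/1 = 11/1 = 11: (m_7, d_7) = (m_1, d_1) = (16, 11), so from here the quotients repeat a_1, ..., a_6; the period length is 6.
Hence the expansion of sqrt(267) is a_0 = 16 followed by the repeating block 2, 1, 15, 1, 2, 32 (period 6).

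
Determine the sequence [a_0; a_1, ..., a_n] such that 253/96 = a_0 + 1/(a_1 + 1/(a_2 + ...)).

Run the Euclidean algorithm on 253 and 96; the successive quotients are the partial quotients a_0, a_1, ... (each step inverts the fractional part left over by the previous one):
  253 = 2*96 + 61, so a_0 = 2.
  96 = 1*61 + 35, so a_1 = 1.
  61 = 1*35 + 26, so a_2 = 1.
  35 = 1*26 + 9, so a_3 = 1.
  26 = 2*9 + 8, so a_4 = 2.
  9 = 1*8 + 1, so a_5 = 1.
  8 = 8*1 + 0, so a_6 = 8.
The remainder reaches 0 after 7 divisions, so the expansion has 7 partial quotients, read off in order.

[2; 1, 1, 1, 2, 1, 8]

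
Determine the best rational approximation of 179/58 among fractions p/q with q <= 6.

19/6

Expand x = 179/58 as a continued fraction with the Euclidean algorithm:
  179 = 3*58 + 5, so a_0 = 3.
  58 = 11*5 + 3, so a_1 = 11.
  5 = 1*3 + 2, so a_2 = 1.
  3 = 1*2 + 1, so a_3 = 1.
  2 = 2*1 + 0, so a_4 = 2.
so x = [3; 11, 1, 1, 2].
Convergents (p_i = a_i*p_{i-1} + p_{i-2}, q_i = a_i*q_{i-1} + q_{i-2} with p_{-2}=0, p_{-1}=1, q_{-2}=1, q_{-1}=0), until the denominator exceeds 6:
  i=0: a_0=3, p_0 = 3*1 + 0 = 3, q_0 = 3*0 + 1 = 1.
  i=1: a_1=11, p_1 = 11*3 + 1 = 34, q_1 = 11*1 + 0 = 11.
q_1 = 11 > 6, so the last convergent with denominator <= 6 is p_0/q_0 = 3/1.
The closest fraction with denominator <= 6 is either p_0/q_0 or the intermediate fraction (k*p_0 + p_{-1})/(k*q_0 + q_{-1}) with the largest k >= 1 whose denominator stays <= 6; these approach x as k grows, and every other convergent or intermediate fraction in range is farther away.
Largest k: floor((6 - q_{-1})/q_0) = floor((6 - 0)/1) = 6 (using the seeds p_{-1} = 1, q_{-1} = 0).
That gives (6*3 + 1)/(6*1 + 0) = 19/6.
Compare the errors: |x - 3/1| = |179*1 - 3*58|/(58*1) = 5/58, and |x - 19/6| = |179*6 - 19*58|/(58*6) = 28/348.
Cross-multiplying, 28*58 = 1624 < 1740 = 5*348, so 28/348 is smaller: the intermediate fraction 19/6 is closer to x than 3/1.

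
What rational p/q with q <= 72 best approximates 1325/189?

Expand x = 1325/189 as a continued fraction with the Euclidean algorithm:
  1325 = 7*189 + 2, so a_0 = 7.
  189 = 94*2 + 1, so a_1 = 94.
  2 = 2*1 + 0, so a_2 = 2.
so x = [7; 94, 2].
Convergents (p_i = a_i*p_{i-1} + p_{i-2}, q_i = a_i*q_{i-1} + q_{i-2} with p_{-2}=0, p_{-1}=1, q_{-2}=1, q_{-1}=0), until the denominator exceeds 72:
  i=0: a_0=7, p_0 = 7*1 + 0 = 7, q_0 = 7*0 + 1 = 1.
  i=1: a_1=94, p_1 = 94*7 + 1 = 659, q_1 = 94*1 + 0 = 94.
q_1 = 94 > 72, so the last convergent with denominator <= 72 is p_0/q_0 = 7/1.
The closest fraction with denominator <= 72 is either p_0/q_0 or the intermediate fraction (k*p_0 + p_{-1})/(k*q_0 + q_{-1}) with the largest k >= 1 whose denominator stays <= 72; these approach x as k grows, and every other convergent or intermediate fraction in range is farther away.
Largest k: floor((72 - q_{-1})/q_0) = floor((72 - 0)/1) = 72 (using the seeds p_{-1} = 1, q_{-1} = 0).
That gives (72*7 + 1)/(72*1 + 0) = 505/72.
Compare the errors: |x - 7/1| = |1325*1 - 7*189|/(189*1) = 2/189, and |x - 505/72| = |1325*72 - 505*189|/(189*72) = 45/13608.
Cross-multiplying, 45*189 = 8505 < 27216 = 2*13608, so 45/13608 is smaller: the intermediate fraction 505/72 is closer to x than 7/1.

505/72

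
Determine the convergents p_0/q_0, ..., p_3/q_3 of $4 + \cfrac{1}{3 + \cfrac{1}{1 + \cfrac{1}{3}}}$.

Using the convergent recurrence p_i = a_i*p_{i-1} + p_{i-2}, q_i = a_i*q_{i-1} + q_{i-2} with p_{-2}=0, p_{-1}=1, q_{-2}=1, q_{-1}=0:
  i=0: a_0=4, p_0 = 4*1 + 0 = 4, q_0 = 4*0 + 1 = 1.
  i=1: a_1=3, p_1 = 3*4 + 1 = 13, q_1 = 3*1 + 0 = 3.
  i=2: a_2=1, p_2 = 1*13 + 4 = 17, q_2 = 1*3 + 1 = 4.
  i=3: a_3=3, p_3 = 3*17 + 13 = 64, q_3 = 3*4 + 3 = 15.

4/1, 13/3, 17/4, 64/15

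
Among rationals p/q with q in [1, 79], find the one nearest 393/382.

71/69

Expand x = 393/382 as a continued fraction with the Euclidean algorithm:
  393 = 1*382 + 11, so a_0 = 1.
  382 = 34*11 + 8, so a_1 = 34.
  11 = 1*8 + 3, so a_2 = 1.
  8 = 2*3 + 2, so a_3 = 2.
  3 = 1*2 + 1, so a_4 = 1.
  2 = 2*1 + 0, so a_5 = 2.
so x = [1; 34, 1, 2, 1, 2].
Convergents (p_i = a_i*p_{i-1} + p_{i-2}, q_i = a_i*q_{i-1} + q_{i-2} with p_{-2}=0, p_{-1}=1, q_{-2}=1, q_{-1}=0), until the denominator exceeds 79:
  i=0: a_0=1, p_0 = 1*1 + 0 = 1, q_0 = 1*0 + 1 = 1.
  i=1: a_1=34, p_1 = 34*1 + 1 = 35, q_1 = 34*1 + 0 = 34.
  i=2: a_2=1, p_2 = 1*35 + 1 = 36, q_2 = 1*34 + 1 = 35.
  i=3: a_3=2, p_3 = 2*36 + 35 = 107, q_3 = 2*35 + 34 = 104.
q_3 = 104 > 79, so the last convergent with denominator <= 79 is p_2/q_2 = 36/35.
The closest fraction with denominator <= 79 is either p_2/q_2 or the intermediate fraction (k*p_2 + p_1)/(k*q_2 + q_1) with the largest k >= 1 whose denominator stays <= 79; these approach x as k grows, and every other convergent or intermediate fraction in range is farther away.
Largest k: floor((79 - q_1)/q_2) = floor((79 - 34)/35) = 1.
That gives (1*36 + 35)/(1*35 + 34) = 71/69.
Compare the errors: |x - 36/35| = |393*35 - 36*382|/(382*35) = 3/13370, and |x - 71/69| = |393*69 - 71*382|/(382*69) = 5/26358.
Cross-multiplying, 5*13370 = 66850 < 79074 = 3*26358, so 5/26358 is smaller: the intermediate fraction 71/69 is closer to x than 36/35.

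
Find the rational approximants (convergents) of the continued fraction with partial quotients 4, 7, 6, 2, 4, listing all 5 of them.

Using the convergent recurrence p_i = a_i*p_{i-1} + p_{i-2}, q_i = a_i*q_{i-1} + q_{i-2} with p_{-2}=0, p_{-1}=1, q_{-2}=1, q_{-1}=0:
  i=0: a_0=4, p_0 = 4*1 + 0 = 4, q_0 = 4*0 + 1 = 1.
  i=1: a_1=7, p_1 = 7*4 + 1 = 29, q_1 = 7*1 + 0 = 7.
  i=2: a_2=6, p_2 = 6*29 + 4 = 178, q_2 = 6*7 + 1 = 43.
  i=3: a_3=2, p_3 = 2*178 + 29 = 385, q_3 = 2*43 + 7 = 93.
  i=4: a_4=4, p_4 = 4*385 + 178 = 1718, q_4 = 4*93 + 43 = 415.

4/1, 29/7, 178/43, 385/93, 1718/415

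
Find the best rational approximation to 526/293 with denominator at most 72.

Expand x = 526/293 as a continued fraction with the Euclidean algorithm:
  526 = 1*293 + 233, so a_0 = 1.
  293 = 1*233 + 60, so a_1 = 1.
  233 = 3*60 + 53, so a_2 = 3.
  60 = 1*53 + 7, so a_3 = 1.
  53 = 7*7 + 4, so a_4 = 7.
  7 = 1*4 + 3, so a_5 = 1.
  4 = 1*3 + 1, so a_6 = 1.
  3 = 3*1 + 0, so a_7 = 3.
so x = [1; 1, 3, 1, 7, 1, 1, 3].
Convergents (p_i = a_i*p_{i-1} + p_{i-2}, q_i = a_i*q_{i-1} + q_{i-2} with p_{-2}=0, p_{-1}=1, q_{-2}=1, q_{-1}=0), until the denominator exceeds 72:
  i=0: a_0=1, p_0 = 1*1 + 0 = 1, q_0 = 1*0 + 1 = 1.
  i=1: a_1=1, p_1 = 1*1 + 1 = 2, q_1 = 1*1 + 0 = 1.
  i=2: a_2=3, p_2 = 3*2 + 1 = 7, q_2 = 3*1 + 1 = 4.
  i=3: a_3=1, p_3 = 1*7 + 2 = 9, q_3 = 1*4 + 1 = 5.
  i=4: a_4=7, p_4 = 7*9 + 7 = 70, q_4 = 7*5 + 4 = 39.
  i=5: a_5=1, p_5 = 1*70 + 9 = 79, q_5 = 1*39 + 5 = 44.
  i=6: a_6=1, p_6 = 1*79 + 70 = 149, q_6 = 1*44 + 39 = 83.
q_6 = 83 > 72, so the last convergent with denominator <= 72 is p_5/q_5 = 79/44.
The closest fraction with denominator <= 72 is either p_5/q_5 or the intermediate fraction (k*p_5 + p_4)/(k*q_5 + q_4) with the largest k >= 1 whose denominator stays <= 72; these approach x as k grows, and every other convergent or intermediate fraction in range is farther away.
Largest k: floor((72 - q_4)/q_5) = floor((72 - 39)/44) = 0.
Since k = 0, no intermediate fraction beyond p_5/q_5 has denominator <= 72, so the convergent 79/44 is the closest (its error is |526*44 - 79*293|/(293*44) = 3/12892).

79/44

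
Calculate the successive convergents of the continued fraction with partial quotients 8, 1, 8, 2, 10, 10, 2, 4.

Using the convergent recurrence p_i = a_i*p_{i-1} + p_{i-2}, q_i = a_i*q_{i-1} + q_{i-2} with p_{-2}=0, p_{-1}=1, q_{-2}=1, q_{-1}=0:
  i=0: a_0=8, p_0 = 8*1 + 0 = 8, q_0 = 8*0 + 1 = 1.
  i=1: a_1=1, p_1 = 1*8 + 1 = 9, q_1 = 1*1 + 0 = 1.
  i=2: a_2=8, p_2 = 8*9 + 8 = 80, q_2 = 8*1 + 1 = 9.
  i=3: a_3=2, p_3 = 2*80 + 9 = 169, q_3 = 2*9 + 1 = 19.
  i=4: a_4=10, p_4 = 10*169 + 80 = 1770, q_4 = 10*19 + 9 = 199.
  i=5: a_5=10, p_5 = 10*1770 + 169 = 17869, q_5 = 10*199 + 19 = 2009.
  i=6: a_6=2, p_6 = 2*17869 + 1770 = 37508, q_6 = 2*2009 + 199 = 4217.
  i=7: a_7=4, p_7 = 4*37508 + 17869 = 167901, q_7 = 4*4217 + 2009 = 18877.

8/1, 9/1, 80/9, 169/19, 1770/199, 17869/2009, 37508/4217, 167901/18877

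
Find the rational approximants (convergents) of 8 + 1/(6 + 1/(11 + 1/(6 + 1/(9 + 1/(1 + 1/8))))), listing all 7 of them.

8/1, 49/6, 547/67, 3331/408, 30526/3739, 33857/4147, 301382/36915

Using the convergent recurrence p_i = a_i*p_{i-1} + p_{i-2}, q_i = a_i*q_{i-1} + q_{i-2} with p_{-2}=0, p_{-1}=1, q_{-2}=1, q_{-1}=0:
  i=0: a_0=8, p_0 = 8*1 + 0 = 8, q_0 = 8*0 + 1 = 1.
  i=1: a_1=6, p_1 = 6*8 + 1 = 49, q_1 = 6*1 + 0 = 6.
  i=2: a_2=11, p_2 = 11*49 + 8 = 547, q_2 = 11*6 + 1 = 67.
  i=3: a_3=6, p_3 = 6*547 + 49 = 3331, q_3 = 6*67 + 6 = 408.
  i=4: a_4=9, p_4 = 9*3331 + 547 = 30526, q_4 = 9*408 + 67 = 3739.
  i=5: a_5=1, p_5 = 1*30526 + 3331 = 33857, q_5 = 1*3739 + 408 = 4147.
  i=6: a_6=8, p_6 = 8*33857 + 30526 = 301382, q_6 = 8*4147 + 3739 = 36915.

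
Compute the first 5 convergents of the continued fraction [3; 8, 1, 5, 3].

3/1, 25/8, 28/9, 165/53, 523/168

Using the convergent recurrence p_i = a_i*p_{i-1} + p_{i-2}, q_i = a_i*q_{i-1} + q_{i-2} with p_{-2}=0, p_{-1}=1, q_{-2}=1, q_{-1}=0:
  i=0: a_0=3, p_0 = 3*1 + 0 = 3, q_0 = 3*0 + 1 = 1.
  i=1: a_1=8, p_1 = 8*3 + 1 = 25, q_1 = 8*1 + 0 = 8.
  i=2: a_2=1, p_2 = 1*25 + 3 = 28, q_2 = 1*8 + 1 = 9.
  i=3: a_3=5, p_3 = 5*28 + 25 = 165, q_3 = 5*9 + 8 = 53.
  i=4: a_4=3, p_4 = 3*165 + 28 = 523, q_4 = 3*53 + 9 = 168.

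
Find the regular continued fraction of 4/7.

Run the Euclidean algorithm on 4 and 7; the successive quotients are the partial quotients a_0, a_1, ... (each step inverts the fractional part left over by the previous one):
  4 = 0*7 + 4, so a_0 = 0.
  7 = 1*4 + 3, so a_1 = 1.
  4 = 1*3 + 1, so a_2 = 1.
  3 = 3*1 + 0, so a_3 = 3.
The remainder reaches 0 after 4 divisions, so the expansion has 4 partial quotients, read off in order.

[0; 1, 1, 3]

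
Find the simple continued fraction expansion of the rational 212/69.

[3; 13, 1, 4]

Run the Euclidean algorithm on 212 and 69; the successive quotients are the partial quotients a_0, a_1, ... (each step inverts the fractional part left over by the previous one):
  212 = 3*69 + 5, so a_0 = 3.
  69 = 13*5 + 4, so a_1 = 13.
  5 = 1*4 + 1, so a_2 = 1.
  4 = 4*1 + 0, so a_3 = 4.
The remainder reaches 0 after 4 divisions, so the expansion has 4 partial quotients, read off in order.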